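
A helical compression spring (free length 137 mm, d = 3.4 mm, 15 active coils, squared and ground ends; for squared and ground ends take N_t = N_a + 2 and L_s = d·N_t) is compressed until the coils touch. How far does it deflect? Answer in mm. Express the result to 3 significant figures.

N_t = 17; L_s = 3.4·17 = 57.8 mm
δ_solid = L₀ − L_s = 137 − 57.8 = 79.2 mm

79.2 mm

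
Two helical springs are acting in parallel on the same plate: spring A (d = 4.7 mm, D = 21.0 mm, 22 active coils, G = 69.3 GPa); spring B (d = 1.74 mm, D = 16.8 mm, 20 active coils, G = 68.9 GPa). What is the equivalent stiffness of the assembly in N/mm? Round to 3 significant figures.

21.6 N/mm

k_A = Gd⁴/(8D³N_a) = (69.3×10³)(4.7⁴)/(8·21.0³·22) = 20.747 N/mm
k_B = Gd⁴/(8D³N_a) = (68.9×10³)(1.74⁴)/(8·16.8³·20) = 0.83247 N/mm
Parallel: k_eq = 20.747 + 0.83247 = 21.579 N/mm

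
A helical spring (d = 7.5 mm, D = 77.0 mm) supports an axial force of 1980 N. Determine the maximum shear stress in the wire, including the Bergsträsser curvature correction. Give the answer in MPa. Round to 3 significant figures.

1040 MPa

Spring index C = D/d = 77.0/7.5 = 10.2667
K_B = (4C+2)/(4C−3) = 43.067/38.067 = 1.1313
τ₀ = 8FD/(πd³) = 8·1980·77.0/(π·7.5³) = 1.21968e+06/1325.4 = 920.26 MPa
τ_max = K·τ₀ = 1.1313 × 920.26 = 1041.1 MPa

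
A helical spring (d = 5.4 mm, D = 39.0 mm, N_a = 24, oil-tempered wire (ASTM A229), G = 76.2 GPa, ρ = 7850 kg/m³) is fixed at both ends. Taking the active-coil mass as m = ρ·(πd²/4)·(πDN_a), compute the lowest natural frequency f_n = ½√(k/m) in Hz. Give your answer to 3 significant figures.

k = Gd⁴/(8D³N_a) = (76.2×10³)(5.4⁴)/(8·39.0³·24) = 5.689 N/mm = 5689 N/m
Wire length L = πDN_a = π·39.0·24 = 2940.5 mm
m = ρ·(πd²/4)·L = 7850 × 22.902×10⁻⁶ m² × 2.9405 m = 0.52866 kg
f_n = ½√(k/m) = 0.5·√(5689/0.52866) = 0.5·√(10761) = 51.868 Hz

51.9 Hz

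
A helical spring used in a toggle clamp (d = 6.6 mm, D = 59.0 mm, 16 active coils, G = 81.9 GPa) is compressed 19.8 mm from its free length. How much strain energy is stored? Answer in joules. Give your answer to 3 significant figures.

k = Gd⁴/(8D³N_a) = (81.9×10³)(6.6⁴)/(8·59.0³·16) = 5.9114 N/mm
U = ½kδ² = 0.5 × 5.9114 × 19.8² = 1158.8 N·mm = 1.1588 J

1.16 J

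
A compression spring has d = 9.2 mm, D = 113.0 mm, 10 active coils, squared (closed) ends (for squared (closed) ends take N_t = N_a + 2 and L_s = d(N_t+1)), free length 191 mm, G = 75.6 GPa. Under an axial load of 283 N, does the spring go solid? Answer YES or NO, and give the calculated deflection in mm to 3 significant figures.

k = Gd⁴/(8D³N_a) = (75.6×10³)(9.2⁴)/(8·113.0³·10) = 4.6919 N/mm
N_t = 12; L_s = 9.2·13 = 119.6 mm; δ_solid = L₀ − L_s = 191 − 119.6 = 71.4 mm
δ = F/k = 283/4.6919 = 60.317 mm
δ < δ_solid → spring does not go solid

NO, δ = 60.3 mm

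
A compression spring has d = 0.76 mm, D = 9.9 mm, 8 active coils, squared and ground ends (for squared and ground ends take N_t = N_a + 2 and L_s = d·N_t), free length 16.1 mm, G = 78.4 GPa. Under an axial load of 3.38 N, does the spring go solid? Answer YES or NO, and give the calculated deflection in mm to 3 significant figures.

k = Gd⁴/(8D³N_a) = (78.4×10³)(0.76⁴)/(8·9.9³·8) = 0.4212 N/mm
N_t = 10; L_s = 0.76·10 = 7.6 mm; δ_solid = L₀ − L_s = 16.1 − 7.6 = 8.5 mm
δ = F/k = 3.38/0.4212 = 8.0248 mm
δ < δ_solid → spring does not go solid

NO, δ = 8.02 mm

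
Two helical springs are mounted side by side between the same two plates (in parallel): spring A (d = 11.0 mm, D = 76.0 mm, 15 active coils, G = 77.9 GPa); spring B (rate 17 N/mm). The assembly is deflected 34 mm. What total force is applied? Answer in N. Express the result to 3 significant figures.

k_A = Gd⁴/(8D³N_a) = (77.9×10³)(11.0⁴)/(8·76.0³·15) = 21.651 N/mm
Parallel: k_eq = 21.651 + 17 = 38.651 N/mm
F = k_eq·δ = 38.651·34 = 1314.1 N

1310 N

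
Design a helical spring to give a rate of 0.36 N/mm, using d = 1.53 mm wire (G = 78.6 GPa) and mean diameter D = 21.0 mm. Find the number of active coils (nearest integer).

16

N_a = Gd⁴/(8D³k) = (78.6×10³ × 1.53⁴)/(8 × 21.0³ × 0.36)
    = 430713 / 26671.7 = 16.15 → 16 coils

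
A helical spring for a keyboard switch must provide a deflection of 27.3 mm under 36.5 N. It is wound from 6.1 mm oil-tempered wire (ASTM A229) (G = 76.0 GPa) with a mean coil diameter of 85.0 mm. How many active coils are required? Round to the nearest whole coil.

Required rate k = F/δ = 36.5/27.3 = 1.337 N/mm
N_a = Gd⁴/(8D³k) = (76.0×10³ × 6.1⁴)/(8 × 85.0³ × 1.337)
    = 1.05228e+08 / 6.56866e+06 = 16.02 → 16 coils

16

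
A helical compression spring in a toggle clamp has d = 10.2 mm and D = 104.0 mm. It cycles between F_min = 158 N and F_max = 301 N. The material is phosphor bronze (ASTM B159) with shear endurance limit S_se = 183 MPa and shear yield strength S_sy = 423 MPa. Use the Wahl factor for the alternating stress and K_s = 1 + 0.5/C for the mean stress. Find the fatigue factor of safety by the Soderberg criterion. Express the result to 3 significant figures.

3.95

C = D/d = 104.0/10.2 = 10.1961; K_W = (4C−1)/(4C−4)+0.615/C = 1.1419; K_s = 1+0.5/C = 1.0490
F_a = (F_max−F_min)/2 = 71.5 N; F_m = (F_max+F_min)/2 = 229.5 N
τ_a = K_W·8F_aD/(πd³) = 1.1419 × 17.843 = 20.375 MPa
τ_m = K_s·8F_mD/(πd³) = 1.0490 × 57.274 = 60.082 MPa
Soderberg: 1/n_f = τ_a/S_se + τ_m/S_sy = 20.375/183 + 60.082/423 = 0.11134 + 0.14204 = 0.25338
n_f = 1/0.25338 = 3.947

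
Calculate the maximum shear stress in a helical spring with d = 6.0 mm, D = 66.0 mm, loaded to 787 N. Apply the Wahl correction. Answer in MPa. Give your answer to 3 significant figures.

693 MPa

Spring index C = D/d = 66.0/6.0 = 11.0000
K_W = (4C−1)/(4C−4) + 0.615/C = 43.000/40.000 + 0.0559 = 1.1309
τ₀ = 8FD/(πd³) = 8·787·66.0/(π·6.0³) = 415536/678.58 = 612.36 MPa
τ_max = K·τ₀ = 1.1309 × 612.36 = 692.52 MPa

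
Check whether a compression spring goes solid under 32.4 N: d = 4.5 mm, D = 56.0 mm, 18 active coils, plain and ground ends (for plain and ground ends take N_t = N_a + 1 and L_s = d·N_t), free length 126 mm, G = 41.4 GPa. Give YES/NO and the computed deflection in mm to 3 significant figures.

YES, δ = 48.3 mm

k = Gd⁴/(8D³N_a) = (41.4×10³)(4.5⁴)/(8·56.0³·18) = 0.67131 N/mm
N_t = 19; L_s = 4.5·19 = 85.5 mm; δ_solid = L₀ − L_s = 126 − 85.5 = 40.5 mm
δ = F/k = 32.4/0.67131 = 48.264 mm
δ ≥ δ_solid → spring goes solid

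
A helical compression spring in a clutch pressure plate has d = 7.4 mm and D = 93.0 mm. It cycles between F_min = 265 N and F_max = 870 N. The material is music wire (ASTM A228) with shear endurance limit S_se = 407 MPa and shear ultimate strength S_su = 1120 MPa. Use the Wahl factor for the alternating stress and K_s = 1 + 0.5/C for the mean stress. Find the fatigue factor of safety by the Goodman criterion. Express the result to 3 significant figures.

1.26

C = D/d = 93.0/7.4 = 12.5676; K_W = (4C−1)/(4C−4)+0.615/C = 1.1138; K_s = 1+0.5/C = 1.0398
F_a = (F_max−F_min)/2 = 302.5 N; F_m = (F_max+F_min)/2 = 567.5 N
τ_a = K_W·8F_aD/(πd³) = 1.1138 × 176.79 = 196.9 MPa
τ_m = K_s·8F_mD/(πd³) = 1.0398 × 331.66 = 344.86 MPa
Goodman: 1/n_f = τ_a/S_se + τ_m/S_su = 196.9/407 + 344.86/1120 = 0.48379 + 0.30791 = 0.79169
n_f = 1/0.79169 = 1.263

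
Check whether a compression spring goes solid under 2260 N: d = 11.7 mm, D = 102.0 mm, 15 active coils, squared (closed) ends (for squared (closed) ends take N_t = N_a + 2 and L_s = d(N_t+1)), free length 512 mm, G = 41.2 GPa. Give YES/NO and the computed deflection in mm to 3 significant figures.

YES, δ = 373 mm

k = Gd⁴/(8D³N_a) = (41.2×10³)(11.7⁴)/(8·102.0³·15) = 6.0626 N/mm
N_t = 17; L_s = 11.7·18 = 210.6 mm; δ_solid = L₀ − L_s = 512 − 210.6 = 301.4 mm
δ = F/k = 2260/6.0626 = 372.78 mm
δ ≥ δ_solid → spring goes solid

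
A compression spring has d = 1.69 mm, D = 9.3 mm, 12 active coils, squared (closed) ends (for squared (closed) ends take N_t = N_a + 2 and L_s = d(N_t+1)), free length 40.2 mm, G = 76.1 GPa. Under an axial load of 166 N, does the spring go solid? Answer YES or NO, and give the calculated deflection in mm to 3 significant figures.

k = Gd⁴/(8D³N_a) = (76.1×10³)(1.69⁴)/(8·9.3³·12) = 8.0392 N/mm
N_t = 14; L_s = 1.69·15 = 25.35 mm; δ_solid = L₀ − L_s = 40.2 − 25.35 = 14.85 mm
δ = F/k = 166/8.0392 = 20.649 mm
δ ≥ δ_solid → spring goes solid

YES, δ = 20.6 mm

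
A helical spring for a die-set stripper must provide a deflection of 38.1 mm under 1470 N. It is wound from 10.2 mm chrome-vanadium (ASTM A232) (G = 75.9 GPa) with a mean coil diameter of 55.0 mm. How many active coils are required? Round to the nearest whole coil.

Required rate k = F/δ = 1470/38.1 = 38.583 N/mm
N_a = Gd⁴/(8D³k) = (75.9×10³ × 10.2⁴)/(8 × 55.0³ × 38.583)
    = 8.21566e+08 / 5.13535e+07 = 16 → 16 coils

16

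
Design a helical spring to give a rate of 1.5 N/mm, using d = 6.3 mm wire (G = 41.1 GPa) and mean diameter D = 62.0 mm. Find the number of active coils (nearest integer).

23

N_a = Gd⁴/(8D³k) = (41.1×10³ × 6.3⁴)/(8 × 62.0³ × 1.5)
    = 6.47447e+07 / 2.85994e+06 = 22.64 → 23 coils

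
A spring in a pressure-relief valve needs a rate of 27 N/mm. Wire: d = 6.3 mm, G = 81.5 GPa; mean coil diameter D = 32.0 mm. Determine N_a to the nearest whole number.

18

N_a = Gd⁴/(8D³k) = (81.5×10³ × 6.3⁴)/(8 × 32.0³ × 27)
    = 1.28387e+08 / 7.07789e+06 = 18.14 → 18 coils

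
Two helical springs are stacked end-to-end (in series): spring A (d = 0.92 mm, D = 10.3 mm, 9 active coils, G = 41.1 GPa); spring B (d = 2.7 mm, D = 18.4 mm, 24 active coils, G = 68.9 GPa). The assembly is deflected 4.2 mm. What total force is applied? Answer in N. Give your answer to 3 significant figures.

1.40 N

k_A = Gd⁴/(8D³N_a) = (41.1×10³)(0.92⁴)/(8·10.3³·9) = 0.37424 N/mm
k_B = Gd⁴/(8D³N_a) = (68.9×10³)(2.7⁴)/(8·18.4³·24) = 3.0614 N/mm
Series: 1/k_eq = 1/0.37424 + 1/3.0614 = 2.9987; k_eq = 0.33347 N/mm
F = k_eq·δ = 0.33347·4.2 = 1.4006 N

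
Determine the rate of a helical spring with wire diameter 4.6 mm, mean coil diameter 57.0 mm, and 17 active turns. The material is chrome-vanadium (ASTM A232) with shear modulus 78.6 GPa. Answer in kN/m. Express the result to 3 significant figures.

1.40 kN/m

k = Gd⁴/(8D³N_a) = (78.6×10³ × 4.6⁴) / (8 × 57.0³ × 17)
  = 3.51928e+07 / 2.51862e+07 = 1.3973 N/mm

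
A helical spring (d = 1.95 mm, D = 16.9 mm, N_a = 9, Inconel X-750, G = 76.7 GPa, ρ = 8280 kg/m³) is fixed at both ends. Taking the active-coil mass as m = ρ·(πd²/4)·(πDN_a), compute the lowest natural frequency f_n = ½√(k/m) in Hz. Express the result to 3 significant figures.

260 Hz

k = Gd⁴/(8D³N_a) = (76.7×10³)(1.95⁴)/(8·16.9³·9) = 3.1911 N/mm = 3191.1 N/m
Wire length L = πDN_a = π·16.9·9 = 477.84 mm
m = ρ·(πd²/4)·L = 8280 × 2.9865×10⁻⁶ m² × 0.47784 m = 0.011816 kg
f_n = ½√(k/m) = 0.5·√(3191.1/0.011816) = 0.5·√(2.7007e+05) = 259.84 Hz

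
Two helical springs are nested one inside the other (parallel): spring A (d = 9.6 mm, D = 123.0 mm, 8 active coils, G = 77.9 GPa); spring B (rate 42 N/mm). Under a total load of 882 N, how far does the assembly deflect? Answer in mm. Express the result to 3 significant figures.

18.5 mm

k_A = Gd⁴/(8D³N_a) = (77.9×10³)(9.6⁴)/(8·123.0³·8) = 5.5556 N/mm
Parallel: k_eq = 5.5556 + 42 = 47.556 N/mm
δ = F/k_eq = 882/47.556 = 18.547 mm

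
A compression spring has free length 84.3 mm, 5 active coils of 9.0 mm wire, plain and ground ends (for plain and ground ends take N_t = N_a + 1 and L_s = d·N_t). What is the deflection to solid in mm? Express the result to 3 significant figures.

30.3 mm

N_t = 6; L_s = 9.0·6 = 54 mm
δ_solid = L₀ − L_s = 84.3 − 54 = 30.3 mm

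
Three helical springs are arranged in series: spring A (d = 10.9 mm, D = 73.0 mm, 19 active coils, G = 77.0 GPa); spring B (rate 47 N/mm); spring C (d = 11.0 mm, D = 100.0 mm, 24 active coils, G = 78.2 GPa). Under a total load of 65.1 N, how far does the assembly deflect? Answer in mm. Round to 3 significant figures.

k_A = Gd⁴/(8D³N_a) = (77.0×10³)(10.9⁴)/(8·73.0³·19) = 18.382 N/mm
k_C = Gd⁴/(8D³N_a) = (78.2×10³)(11.0⁴)/(8·100.0³·24) = 5.9632 N/mm
Series: 1/k_eq = 1/18.382 + 1/47 + 1/5.9632 = 0.24338; k_eq = 4.1089 N/mm
δ = F/k_eq = 65.1/4.1089 = 15.844 mm

15.8 mm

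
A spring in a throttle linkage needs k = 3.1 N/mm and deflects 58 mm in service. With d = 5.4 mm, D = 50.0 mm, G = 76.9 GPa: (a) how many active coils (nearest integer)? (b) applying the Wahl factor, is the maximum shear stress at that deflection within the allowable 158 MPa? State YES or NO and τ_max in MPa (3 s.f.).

(a) 21 coils; (b) NO, τ_max = 169 MPa

N_a = Gd⁴/(8D³k) = (76.9×10³)(5.4⁴)/(8·50.0³·3.1) = 21.09 → N_a = 21
Actual rate k = Gd⁴/(8D³·21) = 3.1137 N/mm
Working load F = kδ = 3.1137·58 = 180.6 N
C = 50.0/5.4 = 9.2593; K_W = (4C−1)/(4C−4)+0.615/C = 1.1572
τ_max = K_W·8FD/(πd³) = 1.1572·146.03 = 168.99 MPa
τ_max > 158 MPa → exceeds allowable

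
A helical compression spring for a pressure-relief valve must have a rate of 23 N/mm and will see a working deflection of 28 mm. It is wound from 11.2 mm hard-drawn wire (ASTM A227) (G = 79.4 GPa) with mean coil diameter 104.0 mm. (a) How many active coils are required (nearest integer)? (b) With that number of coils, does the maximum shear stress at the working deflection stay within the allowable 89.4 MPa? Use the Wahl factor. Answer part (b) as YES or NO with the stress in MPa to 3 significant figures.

N_a = Gd⁴/(8D³k) = (79.4×10³)(11.2⁴)/(8·104.0³·23) = 6.036 → N_a = 6
Actual rate k = Gd⁴/(8D³·6) = 23.139 N/mm
Working load F = kδ = 23.139·28 = 647.9 N
C = 104.0/11.2 = 9.2857; K_W = (4C−1)/(4C−4)+0.615/C = 1.1567
τ_max = K_W·8FD/(πd³) = 1.1567·122.13 = 141.28 MPa
τ_max > 89.4 MPa → exceeds allowable

(a) 6 coils; (b) NO, τ_max = 141 MPa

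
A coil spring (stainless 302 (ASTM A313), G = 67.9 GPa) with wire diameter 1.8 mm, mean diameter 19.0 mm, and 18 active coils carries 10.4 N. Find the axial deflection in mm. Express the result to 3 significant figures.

k = Gd⁴/(8D³N_a) = (67.9×10³)(1.8⁴)/(8·19.0³·18) = 0.72167 N/mm
δ = F/k = 10.4 / 0.72167 = 14.411 mm

14.4 mm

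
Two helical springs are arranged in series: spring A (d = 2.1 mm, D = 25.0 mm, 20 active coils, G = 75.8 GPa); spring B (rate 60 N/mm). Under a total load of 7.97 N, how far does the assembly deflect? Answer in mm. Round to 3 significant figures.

k_A = Gd⁴/(8D³N_a) = (75.8×10³)(2.1⁴)/(8·25.0³·20) = 0.58967 N/mm
Series: 1/k_eq = 1/0.58967 + 1/60 = 1.7125; k_eq = 0.58393 N/mm
δ = F/k_eq = 7.97/0.58393 = 13.649 mm

13.6 mm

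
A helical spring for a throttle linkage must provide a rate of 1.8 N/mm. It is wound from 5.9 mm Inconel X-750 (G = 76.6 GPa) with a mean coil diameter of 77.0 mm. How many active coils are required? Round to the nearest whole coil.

14

N_a = Gd⁴/(8D³k) = (76.6×10³ × 5.9⁴)/(8 × 77.0³ × 1.8)
    = 9.2819e+07 / 6.57408e+06 = 14.12 → 14 coils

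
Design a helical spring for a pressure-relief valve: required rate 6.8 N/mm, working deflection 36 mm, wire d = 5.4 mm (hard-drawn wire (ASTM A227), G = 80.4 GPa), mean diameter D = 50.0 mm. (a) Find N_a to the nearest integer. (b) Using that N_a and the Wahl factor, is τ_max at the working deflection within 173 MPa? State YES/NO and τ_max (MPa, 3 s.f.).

N_a = Gd⁴/(8D³k) = (80.4×10³)(5.4⁴)/(8·50.0³·6.8) = 10.05 → N_a = 10
Actual rate k = Gd⁴/(8D³·10) = 6.8365 N/mm
Working load F = kδ = 6.8365·36 = 246.11 N
C = 50.0/5.4 = 9.2593; K_W = (4C−1)/(4C−4)+0.615/C = 1.1572
τ_max = K_W·8FD/(πd³) = 1.1572·199 = 230.29 MPa
τ_max > 173 MPa → exceeds allowable

(a) 10 coils; (b) NO, τ_max = 230 MPa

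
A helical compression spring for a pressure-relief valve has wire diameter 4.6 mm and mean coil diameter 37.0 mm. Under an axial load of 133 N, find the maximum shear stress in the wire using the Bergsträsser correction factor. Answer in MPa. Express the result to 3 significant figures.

Spring index C = D/d = 37.0/4.6 = 8.0435
K_B = (4C+2)/(4C−3) = 34.174/29.174 = 1.1714
τ₀ = 8FD/(πd³) = 8·133·37.0/(π·4.6³) = 39368/305.79 = 128.74 MPa
τ_max = K·τ₀ = 1.1714 × 128.74 = 150.81 MPa

151 MPa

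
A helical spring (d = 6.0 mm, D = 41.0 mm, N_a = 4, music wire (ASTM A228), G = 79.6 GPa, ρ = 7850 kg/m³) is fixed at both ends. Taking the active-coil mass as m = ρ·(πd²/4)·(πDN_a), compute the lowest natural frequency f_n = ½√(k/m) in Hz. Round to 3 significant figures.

k = Gd⁴/(8D³N_a) = (79.6×10³)(6.0⁴)/(8·41.0³·4) = 46.775 N/mm = 46775 N/m
Wire length L = πDN_a = π·41.0·4 = 515.22 mm
m = ρ·(πd²/4)·L = 7850 × 28.274×10⁻⁶ m² × 0.51522 m = 0.11436 kg
f_n = ½√(k/m) = 0.5·√(46775/0.11436) = 0.5·√(4.0904e+05) = 319.78 Hz

320 Hz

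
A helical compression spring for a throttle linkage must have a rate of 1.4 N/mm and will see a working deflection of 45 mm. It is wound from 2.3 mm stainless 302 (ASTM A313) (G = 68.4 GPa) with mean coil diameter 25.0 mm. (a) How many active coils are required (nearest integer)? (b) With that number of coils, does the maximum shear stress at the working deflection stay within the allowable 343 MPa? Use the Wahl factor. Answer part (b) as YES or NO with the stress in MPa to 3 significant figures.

(a) 11 coils; (b) NO, τ_max = 371 MPa

N_a = Gd⁴/(8D³k) = (68.4×10³)(2.3⁴)/(8·25.0³·1.4) = 10.94 → N_a = 11
Actual rate k = Gd⁴/(8D³·11) = 1.3921 N/mm
Working load F = kδ = 1.3921·45 = 62.644 N
C = 25.0/2.3 = 10.8696; K_W = (4C−1)/(4C−4)+0.615/C = 1.1326
τ_max = K_W·8FD/(πd³) = 1.1326·327.77 = 371.23 MPa
τ_max > 343 MPa → exceeds allowable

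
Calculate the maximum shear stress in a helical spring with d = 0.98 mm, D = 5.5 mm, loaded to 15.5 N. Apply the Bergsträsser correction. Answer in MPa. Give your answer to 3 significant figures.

Spring index C = D/d = 5.5/0.98 = 5.6122
K_B = (4C+2)/(4C−3) = 24.449/19.449 = 1.2571
τ₀ = 8FD/(πd³) = 8·15.5·5.5/(π·0.98³) = 682/2.9568 = 230.65 MPa
τ_max = K·τ₀ = 1.2571 × 230.65 = 289.95 MPa

290 MPa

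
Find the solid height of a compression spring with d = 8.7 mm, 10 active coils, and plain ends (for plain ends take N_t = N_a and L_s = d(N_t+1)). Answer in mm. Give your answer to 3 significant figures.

plain ends: N_t = N_a = 10
L_s = d·(N_t+1) = 8.7 × 11 = 95.7 mm

95.7 mm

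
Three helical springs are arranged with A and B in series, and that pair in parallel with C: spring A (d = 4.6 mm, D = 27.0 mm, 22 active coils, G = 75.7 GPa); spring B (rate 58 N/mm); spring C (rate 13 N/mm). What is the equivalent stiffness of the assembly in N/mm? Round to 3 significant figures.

k_A = Gd⁴/(8D³N_a) = (75.7×10³)(4.6⁴)/(8·27.0³·22) = 9.7842 N/mm
Springs A,B series: k_AB = 1/(1/9.7842+1/58) = 8.3719 N/mm; parallel with C: k_eq = 8.3719+13 = 21.372 N/mm

21.4 N/mm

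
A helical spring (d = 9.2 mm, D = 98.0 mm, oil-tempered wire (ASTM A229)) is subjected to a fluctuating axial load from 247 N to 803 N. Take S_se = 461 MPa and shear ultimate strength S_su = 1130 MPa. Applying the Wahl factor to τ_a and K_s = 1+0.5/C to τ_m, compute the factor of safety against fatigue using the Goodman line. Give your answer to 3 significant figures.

2.66

C = D/d = 98.0/9.2 = 10.6522; K_W = (4C−1)/(4C−4)+0.615/C = 1.1354; K_s = 1+0.5/C = 1.0469
F_a = (F_max−F_min)/2 = 278 N; F_m = (F_max+F_min)/2 = 525 N
τ_a = K_W·8F_aD/(πd³) = 1.1354 × 89.094 = 101.16 MPa
τ_m = K_s·8F_mD/(πd³) = 1.0469 × 168.25 = 176.15 MPa
Goodman: 1/n_f = τ_a/S_se + τ_m/S_su = 101.16/461 + 176.15/1130 = 0.21944 + 0.15589 = 0.37532
n_f = 1/0.37532 = 2.664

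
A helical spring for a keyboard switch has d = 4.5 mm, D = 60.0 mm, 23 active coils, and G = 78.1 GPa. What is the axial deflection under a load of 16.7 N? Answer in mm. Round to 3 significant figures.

k = Gd⁴/(8D³N_a) = (78.1×10³)(4.5⁴)/(8·60.0³·23) = 0.8058 N/mm
δ = F/k = 16.7 / 0.8058 = 20.725 mm

20.7 mm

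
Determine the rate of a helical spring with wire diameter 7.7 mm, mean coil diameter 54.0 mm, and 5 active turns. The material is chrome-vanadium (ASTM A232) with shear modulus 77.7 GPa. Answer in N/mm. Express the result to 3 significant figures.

43.4 N/mm

k = Gd⁴/(8D³N_a) = (77.7×10³ × 7.7⁴) / (8 × 54.0³ × 5)
  = 2.73139e+08 / 6.29856e+06 = 43.365 N/mm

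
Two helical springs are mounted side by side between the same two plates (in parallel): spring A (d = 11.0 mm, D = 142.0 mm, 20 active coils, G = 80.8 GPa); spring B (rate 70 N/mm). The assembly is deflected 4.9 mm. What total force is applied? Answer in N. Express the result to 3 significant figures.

k_A = Gd⁴/(8D³N_a) = (80.8×10³)(11.0⁴)/(8·142.0³·20) = 2.5822 N/mm
Parallel: k_eq = 2.5822 + 70 = 72.582 N/mm
F = k_eq·δ = 72.582·4.9 = 355.65 N

356 N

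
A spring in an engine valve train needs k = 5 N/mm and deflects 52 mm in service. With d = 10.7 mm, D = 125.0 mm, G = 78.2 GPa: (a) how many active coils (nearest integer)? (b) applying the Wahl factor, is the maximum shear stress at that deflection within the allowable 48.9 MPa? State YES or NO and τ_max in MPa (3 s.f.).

N_a = Gd⁴/(8D³k) = (78.2×10³)(10.7⁴)/(8·125.0³·5) = 13.12 → N_a = 13
Actual rate k = Gd⁴/(8D³·13) = 5.0464 N/mm
Working load F = kδ = 5.0464·52 = 262.41 N
C = 125.0/10.7 = 11.6822; K_W = (4C−1)/(4C−4)+0.615/C = 1.1229
τ_max = K_W·8FD/(πd³) = 1.1229·68.184 = 76.56 MPa
τ_max > 48.9 MPa → exceeds allowable

(a) 13 coils; (b) NO, τ_max = 76.6 MPa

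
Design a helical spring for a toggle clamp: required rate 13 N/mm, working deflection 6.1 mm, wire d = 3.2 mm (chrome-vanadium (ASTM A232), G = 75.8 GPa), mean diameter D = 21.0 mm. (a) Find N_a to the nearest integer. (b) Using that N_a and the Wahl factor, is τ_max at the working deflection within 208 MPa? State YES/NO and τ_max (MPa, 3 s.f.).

(a) 8 coils; (b) YES, τ_max = 164 MPa

N_a = Gd⁴/(8D³k) = (75.8×10³)(3.2⁴)/(8·21.0³·13) = 8.252 → N_a = 8
Actual rate k = Gd⁴/(8D³·8) = 13.41 N/mm
Working load F = kδ = 13.41·6.1 = 81.801 N
C = 21.0/3.2 = 6.5625; K_W = (4C−1)/(4C−4)+0.615/C = 1.2285
τ_max = K_W·8FD/(πd³) = 1.2285·133.5 = 164.01 MPa
τ_max ≤ 208 MPa → acceptable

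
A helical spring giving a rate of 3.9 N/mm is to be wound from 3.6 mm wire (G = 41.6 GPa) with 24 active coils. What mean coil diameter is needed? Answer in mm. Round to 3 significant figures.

21.1 mm

D = (Gd⁴/(8N_a·k))^(1/3) = (41.6×10³·3.6⁴/(8·24·3.9))^(1/3)
  = (9331.2)^(1/3) = 21.0529 mm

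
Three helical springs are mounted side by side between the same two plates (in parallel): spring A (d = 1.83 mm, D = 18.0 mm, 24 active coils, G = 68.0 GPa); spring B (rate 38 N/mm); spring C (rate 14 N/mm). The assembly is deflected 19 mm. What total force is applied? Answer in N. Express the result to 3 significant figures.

1000 N

k_A = Gd⁴/(8D³N_a) = (68.0×10³)(1.83⁴)/(8·18.0³·24) = 0.68107 N/mm
Parallel: k_eq = 0.68107 + 38 + 14 = 52.681 N/mm
F = k_eq·δ = 52.681·19 = 1000.9 N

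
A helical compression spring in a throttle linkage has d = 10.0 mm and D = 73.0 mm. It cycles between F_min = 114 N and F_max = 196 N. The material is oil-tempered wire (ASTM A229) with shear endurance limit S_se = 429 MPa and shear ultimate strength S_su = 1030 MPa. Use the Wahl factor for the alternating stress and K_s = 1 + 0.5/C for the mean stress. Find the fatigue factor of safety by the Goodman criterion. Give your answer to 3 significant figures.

C = D/d = 73.0/10.0 = 7.3000; K_W = (4C−1)/(4C−4)+0.615/C = 1.2033; K_s = 1+0.5/C = 1.0685
F_a = (F_max−F_min)/2 = 41 N; F_m = (F_max+F_min)/2 = 155 N
τ_a = K_W·8F_aD/(πd³) = 1.2033 × 7.6216 = 9.171 MPa
τ_m = K_s·8F_mD/(πd³) = 1.0685 × 28.813 = 30.787 MPa
Goodman: 1/n_f = τ_a/S_se + τ_m/S_su = 9.171/429 + 30.787/1030 = 0.02138 + 0.02989 = 0.051268
n_f = 1/0.051268 = 19.51

19.5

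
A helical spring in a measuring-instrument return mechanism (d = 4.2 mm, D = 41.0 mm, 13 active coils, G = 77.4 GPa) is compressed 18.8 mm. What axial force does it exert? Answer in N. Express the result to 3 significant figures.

k = Gd⁴/(8D³N_a) = (77.4×10³)(4.2⁴)/(8·41.0³·13) = 3.3601 N/mm
F = k·δ = 3.3601 × 18.8 = 63.17 N

63.2 N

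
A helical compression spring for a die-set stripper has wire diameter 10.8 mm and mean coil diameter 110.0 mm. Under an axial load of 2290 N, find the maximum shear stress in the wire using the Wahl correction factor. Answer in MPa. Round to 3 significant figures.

582 MPa

Spring index C = D/d = 110.0/10.8 = 10.1852
K_W = (4C−1)/(4C−4) + 0.615/C = 39.741/36.741 + 0.0604 = 1.1420
τ₀ = 8FD/(πd³) = 8·2290·110.0/(π·10.8³) = 2.0152e+06/3957.5 = 509.21 MPa
τ_max = K·τ₀ = 1.1420 × 509.21 = 581.54 MPa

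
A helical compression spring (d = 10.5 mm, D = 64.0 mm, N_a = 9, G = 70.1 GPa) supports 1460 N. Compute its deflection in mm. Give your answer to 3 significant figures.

k = Gd⁴/(8D³N_a) = (70.1×10³)(10.5⁴)/(8·64.0³·9) = 45.144 N/mm
δ = F/k = 1460 / 45.144 = 32.341 mm

32.3 mm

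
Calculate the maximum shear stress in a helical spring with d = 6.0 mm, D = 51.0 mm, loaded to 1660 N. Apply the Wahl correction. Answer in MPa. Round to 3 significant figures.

Spring index C = D/d = 51.0/6.0 = 8.5000
K_W = (4C−1)/(4C−4) + 0.615/C = 33.000/30.000 + 0.0724 = 1.1724
τ₀ = 8FD/(πd³) = 8·1660·51.0/(π·6.0³) = 677280/678.58 = 998.08 MPa
τ_max = K·τ₀ = 1.1724 × 998.08 = 1170.1 MPa

1170 MPa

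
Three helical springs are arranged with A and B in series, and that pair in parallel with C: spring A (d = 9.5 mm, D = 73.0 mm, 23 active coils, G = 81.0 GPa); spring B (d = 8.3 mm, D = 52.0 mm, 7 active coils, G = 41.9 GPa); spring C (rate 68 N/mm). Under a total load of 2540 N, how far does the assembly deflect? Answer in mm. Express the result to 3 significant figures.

34.0 mm

k_A = Gd⁴/(8D³N_a) = (81.0×10³)(9.5⁴)/(8·73.0³·23) = 9.2171 N/mm
k_B = Gd⁴/(8D³N_a) = (41.9×10³)(8.3⁴)/(8·52.0³·7) = 25.254 N/mm
Springs A,B series: k_AB = 1/(1/9.2171+1/25.254) = 6.7526 N/mm; parallel with C: k_eq = 6.7526+68 = 74.753 N/mm
δ = F/k_eq = 2540/74.753 = 33.979 mm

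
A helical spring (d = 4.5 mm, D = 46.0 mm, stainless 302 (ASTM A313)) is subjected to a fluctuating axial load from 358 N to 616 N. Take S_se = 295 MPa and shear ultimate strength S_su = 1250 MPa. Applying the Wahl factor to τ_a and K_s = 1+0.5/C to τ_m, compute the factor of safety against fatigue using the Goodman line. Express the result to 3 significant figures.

0.857

C = D/d = 46.0/4.5 = 10.2222; K_W = (4C−1)/(4C−4)+0.615/C = 1.1415; K_s = 1+0.5/C = 1.0489
F_a = (F_max−F_min)/2 = 129 N; F_m = (F_max+F_min)/2 = 487 N
τ_a = K_W·8F_aD/(πd³) = 1.1415 × 165.83 = 189.29 MPa
τ_m = K_s·8F_mD/(πd³) = 1.0489 × 626.02 = 656.64 MPa
Goodman: 1/n_f = τ_a/S_se + τ_m/S_su = 189.29/295 + 656.64/1250 = 0.64165 + 0.52531 = 1.167
n_f = 1/1.167 = 0.8569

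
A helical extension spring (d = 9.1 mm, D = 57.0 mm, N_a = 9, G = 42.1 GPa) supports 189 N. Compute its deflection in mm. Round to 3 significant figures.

k = Gd⁴/(8D³N_a) = (42.1×10³)(9.1⁴)/(8·57.0³·9) = 21.652 N/mm
δ = F/k = 189 / 21.652 = 8.7291 mm

8.73 mm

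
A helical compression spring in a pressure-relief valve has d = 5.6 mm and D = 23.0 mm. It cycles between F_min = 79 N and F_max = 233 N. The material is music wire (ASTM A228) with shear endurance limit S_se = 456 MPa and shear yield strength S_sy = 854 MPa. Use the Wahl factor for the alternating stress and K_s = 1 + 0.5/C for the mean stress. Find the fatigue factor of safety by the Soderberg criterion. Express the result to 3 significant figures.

6.82

C = D/d = 23.0/5.6 = 4.1071; K_W = (4C−1)/(4C−4)+0.615/C = 1.3911; K_s = 1+0.5/C = 1.1217
F_a = (F_max−F_min)/2 = 77 N; F_m = (F_max+F_min)/2 = 156 N
τ_a = K_W·8F_aD/(πd³) = 1.3911 × 25.68 = 35.724 MPa
τ_m = K_s·8F_mD/(πd³) = 1.1217 × 52.027 = 58.361 MPa
Soderberg: 1/n_f = τ_a/S_se + τ_m/S_sy = 35.724/456 + 58.361/854 = 0.07834 + 0.06834 = 0.14668
n_f = 1/0.14668 = 6.818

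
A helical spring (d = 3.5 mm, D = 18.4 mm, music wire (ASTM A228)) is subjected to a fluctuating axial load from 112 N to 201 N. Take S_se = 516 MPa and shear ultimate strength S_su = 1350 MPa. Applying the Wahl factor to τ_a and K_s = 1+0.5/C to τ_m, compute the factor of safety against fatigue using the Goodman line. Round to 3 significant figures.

C = D/d = 18.4/3.5 = 5.2571; K_W = (4C−1)/(4C−4)+0.615/C = 1.2932; K_s = 1+0.5/C = 1.0951
F_a = (F_max−F_min)/2 = 44.5 N; F_m = (F_max+F_min)/2 = 156.5 N
τ_a = K_W·8F_aD/(πd³) = 1.2932 × 48.631 = 62.888 MPa
τ_m = K_s·8F_mD/(πd³) = 1.0951 × 171.03 = 187.29 MPa
Goodman: 1/n_f = τ_a/S_se + τ_m/S_su = 62.888/516 + 187.29/1350 = 0.12188 + 0.13874 = 0.26061
n_f = 1/0.26061 = 3.837

3.84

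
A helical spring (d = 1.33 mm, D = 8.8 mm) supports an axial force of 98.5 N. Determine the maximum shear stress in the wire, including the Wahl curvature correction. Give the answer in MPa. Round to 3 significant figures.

Spring index C = D/d = 8.8/1.33 = 6.6165
K_W = (4C−1)/(4C−4) + 0.615/C = 25.466/22.466 + 0.0929 = 1.2265
τ₀ = 8FD/(πd³) = 8·98.5·8.8/(π·1.33³) = 6934.4/7.391 = 938.22 MPa
τ_max = K·τ₀ = 1.2265 × 938.22 = 1150.7 MPa

1150 MPa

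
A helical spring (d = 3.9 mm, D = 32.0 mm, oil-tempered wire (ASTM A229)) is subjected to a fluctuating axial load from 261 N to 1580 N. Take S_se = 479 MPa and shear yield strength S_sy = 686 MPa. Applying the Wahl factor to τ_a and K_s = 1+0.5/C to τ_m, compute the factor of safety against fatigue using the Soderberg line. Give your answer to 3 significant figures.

C = D/d = 32.0/3.9 = 8.2051; K_W = (4C−1)/(4C−4)+0.615/C = 1.1790; K_s = 1+0.5/C = 1.0609
F_a = (F_max−F_min)/2 = 659.5 N; F_m = (F_max+F_min)/2 = 920.5 N
τ_a = K_W·8F_aD/(πd³) = 1.1790 × 905.96 = 1068.2 MPa
τ_m = K_s·8F_mD/(πd³) = 1.0609 × 1264.5 = 1341.6 MPa
Soderberg: 1/n_f = τ_a/S_se + τ_m/S_sy = 1068.2/479 + 1341.6/686 = 2.23001 + 1.95563 = 4.1856
n_f = 1/4.1856 = 0.2389

0.239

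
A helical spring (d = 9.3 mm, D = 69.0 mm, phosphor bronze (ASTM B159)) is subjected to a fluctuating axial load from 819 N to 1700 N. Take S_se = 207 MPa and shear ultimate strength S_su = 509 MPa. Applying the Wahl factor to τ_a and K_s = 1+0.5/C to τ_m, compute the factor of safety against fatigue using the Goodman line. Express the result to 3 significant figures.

C = D/d = 69.0/9.3 = 7.4194; K_W = (4C−1)/(4C−4)+0.615/C = 1.1997; K_s = 1+0.5/C = 1.0674
F_a = (F_max−F_min)/2 = 440.5 N; F_m = (F_max+F_min)/2 = 1259.5 N
τ_a = K_W·8F_aD/(πd³) = 1.1997 × 96.225 = 115.44 MPa
τ_m = K_s·8F_mD/(πd³) = 1.0674 × 275.13 = 293.67 MPa
Goodman: 1/n_f = τ_a/S_se + τ_m/S_su = 115.44/207 + 293.67/509 = 0.55770 + 0.57696 = 1.1347
n_f = 1/1.1347 = 0.8813

0.881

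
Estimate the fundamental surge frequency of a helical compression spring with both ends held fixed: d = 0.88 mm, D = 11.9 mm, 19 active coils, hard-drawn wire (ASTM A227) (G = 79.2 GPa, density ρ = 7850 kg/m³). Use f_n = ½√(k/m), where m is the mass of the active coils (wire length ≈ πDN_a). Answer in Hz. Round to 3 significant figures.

k = Gd⁴/(8D³N_a) = (79.2×10³)(0.88⁴)/(8·11.9³·19) = 0.18543 N/mm = 185.43 N/m
Wire length L = πDN_a = π·11.9·19 = 710.31 mm
m = ρ·(πd²/4)·L = 7850 × 0.60821×10⁻⁶ m² × 0.71031 m = 0.0033914 kg
f_n = ½√(k/m) = 0.5·√(185.43/0.0033914) = 0.5·√(54676) = 116.91 Hz

117 Hz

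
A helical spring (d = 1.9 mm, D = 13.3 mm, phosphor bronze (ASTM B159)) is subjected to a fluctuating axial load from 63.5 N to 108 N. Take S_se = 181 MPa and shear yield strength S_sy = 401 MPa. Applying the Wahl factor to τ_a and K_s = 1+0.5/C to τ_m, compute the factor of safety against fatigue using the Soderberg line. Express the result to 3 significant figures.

0.535

C = D/d = 13.3/1.9 = 7.0000; K_W = (4C−1)/(4C−4)+0.615/C = 1.2129; K_s = 1+0.5/C = 1.0714
F_a = (F_max−F_min)/2 = 22.25 N; F_m = (F_max+F_min)/2 = 85.75 N
τ_a = K_W·8F_aD/(πd³) = 1.2129 × 109.87 = 133.25 MPa
τ_m = K_s·8F_mD/(πd³) = 1.0714 × 423.41 = 453.66 MPa
Soderberg: 1/n_f = τ_a/S_se + τ_m/S_sy = 133.25/181 + 453.66/401 = 0.73619 + 1.13132 = 1.8675
n_f = 1/1.8675 = 0.5355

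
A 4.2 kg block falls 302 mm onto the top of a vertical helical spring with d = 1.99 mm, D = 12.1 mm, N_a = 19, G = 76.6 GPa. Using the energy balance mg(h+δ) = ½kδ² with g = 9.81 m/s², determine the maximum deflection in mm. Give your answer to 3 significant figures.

84.5 mm

k = Gd⁴/(8D³N_a) = (76.6×10³)(1.99⁴)/(8·12.1³·19) = 4.4611 N/mm
W = mg = 4.2 × 9.81 = 41.202 N
½kδ² − Wδ − Wh = 0 → δ = (W + √(W² + 2kWh))/k
δ = (41.202 + √(1697.6 + 111019))/4.4611 = (41.202 + 335.73)/4.4611 = 84.494 mm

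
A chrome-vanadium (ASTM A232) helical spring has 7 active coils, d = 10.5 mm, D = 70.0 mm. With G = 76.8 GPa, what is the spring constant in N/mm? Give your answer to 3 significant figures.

48.6 N/mm

k = Gd⁴/(8D³N_a) = (76.8×10³ × 10.5⁴) / (8 × 70.0³ × 7)
  = 9.33509e+08 / 1.9208e+07 = 48.6 N/mm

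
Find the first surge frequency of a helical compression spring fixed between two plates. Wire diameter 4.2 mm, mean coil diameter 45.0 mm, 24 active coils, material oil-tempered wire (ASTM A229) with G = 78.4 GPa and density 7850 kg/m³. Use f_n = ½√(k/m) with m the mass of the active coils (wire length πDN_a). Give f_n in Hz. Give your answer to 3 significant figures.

30.7 Hz

k = Gd⁴/(8D³N_a) = (78.4×10³)(4.2⁴)/(8·45.0³·24) = 1.3944 N/mm = 1394.4 N/m
Wire length L = πDN_a = π·45.0·24 = 3392.9 mm
m = ρ·(πd²/4)·L = 7850 × 13.854×10⁻⁶ m² × 3.3929 m = 0.369 kg
f_n = ½√(k/m) = 0.5·√(1394.4/0.369) = 0.5·√(3778.7) = 30.736 Hz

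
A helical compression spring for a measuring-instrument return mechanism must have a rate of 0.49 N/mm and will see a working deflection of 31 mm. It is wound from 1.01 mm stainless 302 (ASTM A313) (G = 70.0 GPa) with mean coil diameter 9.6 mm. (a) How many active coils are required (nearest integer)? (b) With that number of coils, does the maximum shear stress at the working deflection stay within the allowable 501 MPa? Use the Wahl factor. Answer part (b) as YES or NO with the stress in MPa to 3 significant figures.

(a) 21 coils; (b) YES, τ_max = 416 MPa

N_a = Gd⁴/(8D³k) = (70.0×10³)(1.01⁴)/(8·9.6³·0.49) = 21 → N_a = 21
Actual rate k = Gd⁴/(8D³·21) = 0.49007 N/mm
Working load F = kδ = 0.49007·31 = 15.192 N
C = 9.6/1.01 = 9.5050; K_W = (4C−1)/(4C−4)+0.615/C = 1.1529
τ_max = K_W·8FD/(πd³) = 1.1529·360.47 = 415.58 MPa
τ_max ≤ 501 MPa → acceptable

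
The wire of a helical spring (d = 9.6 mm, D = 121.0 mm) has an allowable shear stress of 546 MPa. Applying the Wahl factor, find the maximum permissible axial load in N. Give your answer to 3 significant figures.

C = D/d = 121.0/9.6 = 12.6042
K_W = (4C−1)/(4C−4) + 0.615/C = 49.417/46.417 + 0.0488 = 1.1134
τ_max = K·8FD/(πd³) → F_max = τ_allow·πd³/(8DK)
F_max = 546·π·9.6³/(8·121.0·1.1134) = 1.5176e+06/1077.8 = 1408.1 N

1410 N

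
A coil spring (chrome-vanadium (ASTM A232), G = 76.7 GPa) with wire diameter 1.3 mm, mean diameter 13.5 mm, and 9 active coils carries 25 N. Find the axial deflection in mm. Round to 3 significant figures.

20.2 mm

k = Gd⁴/(8D³N_a) = (76.7×10³)(1.3⁴)/(8·13.5³·9) = 1.2366 N/mm
δ = F/k = 25 / 1.2366 = 20.216 mm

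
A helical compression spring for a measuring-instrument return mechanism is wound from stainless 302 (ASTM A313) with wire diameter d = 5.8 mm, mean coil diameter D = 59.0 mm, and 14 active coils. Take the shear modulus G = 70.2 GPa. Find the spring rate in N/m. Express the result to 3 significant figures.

3450 N/m

k = Gd⁴/(8D³N_a) = (70.2×10³ × 5.8⁴) / (8 × 59.0³ × 14)
  = 7.94418e+07 / 2.30024e+07 = 3.4536 N/mm = 3453.6 N/m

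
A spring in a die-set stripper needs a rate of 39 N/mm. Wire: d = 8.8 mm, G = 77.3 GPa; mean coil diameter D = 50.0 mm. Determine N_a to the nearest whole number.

12

N_a = Gd⁴/(8D³k) = (77.3×10³ × 8.8⁴)/(8 × 50.0³ × 39)
    = 4.63565e+08 / 3.9e+07 = 11.89 → 12 coils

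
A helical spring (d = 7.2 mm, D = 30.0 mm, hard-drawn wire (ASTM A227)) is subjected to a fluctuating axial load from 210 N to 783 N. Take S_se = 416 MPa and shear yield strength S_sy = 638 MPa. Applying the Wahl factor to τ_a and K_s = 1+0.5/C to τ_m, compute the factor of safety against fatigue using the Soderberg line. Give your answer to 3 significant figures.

2.68

C = D/d = 30.0/7.2 = 4.1667; K_W = (4C−1)/(4C−4)+0.615/C = 1.3844; K_s = 1+0.5/C = 1.1200
F_a = (F_max−F_min)/2 = 286.5 N; F_m = (F_max+F_min)/2 = 496.5 N
τ_a = K_W·8F_aD/(πd³) = 1.3844 × 58.639 = 81.183 MPa
τ_m = K_s·8F_mD/(πd³) = 1.1200 × 101.62 = 113.82 MPa
Soderberg: 1/n_f = τ_a/S_se + τ_m/S_sy = 81.183/416 + 113.82/638 = 0.19515 + 0.17839 = 0.37354
n_f = 1/0.37354 = 2.677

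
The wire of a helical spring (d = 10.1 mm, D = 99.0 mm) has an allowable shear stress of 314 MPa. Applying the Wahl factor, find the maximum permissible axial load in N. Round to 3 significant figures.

1120 N

C = D/d = 99.0/10.1 = 9.8020
K_W = (4C−1)/(4C−4) + 0.615/C = 38.208/35.208 + 0.0627 = 1.1480
τ_max = K·8FD/(πd³) → F_max = τ_allow·πd³/(8DK)
F_max = 314·π·10.1³/(8·99.0·1.1480) = 1.0164e+06/909.18 = 1117.9 N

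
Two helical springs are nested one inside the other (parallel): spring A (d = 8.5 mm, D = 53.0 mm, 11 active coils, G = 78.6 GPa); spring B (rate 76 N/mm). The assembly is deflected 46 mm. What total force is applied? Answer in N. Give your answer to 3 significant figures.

4940 N

k_A = Gd⁴/(8D³N_a) = (78.6×10³)(8.5⁴)/(8·53.0³·11) = 31.318 N/mm
Parallel: k_eq = 31.318 + 76 = 107.32 N/mm
F = k_eq·δ = 107.32·46 = 4936.6 N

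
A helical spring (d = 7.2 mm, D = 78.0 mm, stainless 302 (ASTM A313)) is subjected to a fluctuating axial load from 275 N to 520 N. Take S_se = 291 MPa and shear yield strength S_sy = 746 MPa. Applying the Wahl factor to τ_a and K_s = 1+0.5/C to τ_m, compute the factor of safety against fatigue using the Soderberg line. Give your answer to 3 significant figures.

C = D/d = 78.0/7.2 = 10.8333; K_W = (4C−1)/(4C−4)+0.615/C = 1.1330; K_s = 1+0.5/C = 1.0462
F_a = (F_max−F_min)/2 = 122.5 N; F_m = (F_max+F_min)/2 = 397.5 N
τ_a = K_W·8F_aD/(πd³) = 1.1330 × 65.189 = 73.862 MPa
τ_m = K_s·8F_mD/(πd³) = 1.0462 × 211.53 = 221.29 MPa
Soderberg: 1/n_f = τ_a/S_se + τ_m/S_sy = 73.862/291 + 221.29/746 = 0.25382 + 0.29664 = 0.55046
n_f = 1/0.55046 = 1.817

1.82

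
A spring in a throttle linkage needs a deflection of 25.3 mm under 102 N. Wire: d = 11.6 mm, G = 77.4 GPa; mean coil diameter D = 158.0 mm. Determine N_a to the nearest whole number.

Required rate k = F/δ = 102/25.3 = 4.0316 N/mm
N_a = Gd⁴/(8D³k) = (77.4×10³ × 11.6⁴)/(8 × 158.0³ × 4.0316)
    = 1.40143e+09 / 1.27216e+08 = 11.02 → 11 coils

11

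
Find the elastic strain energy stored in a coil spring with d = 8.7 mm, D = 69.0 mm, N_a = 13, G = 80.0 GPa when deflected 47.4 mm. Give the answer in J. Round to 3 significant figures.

k = Gd⁴/(8D³N_a) = (80.0×10³)(8.7⁴)/(8·69.0³·13) = 13.415 N/mm
U = ½kδ² = 0.5 × 13.415 × 47.4² = 15070 N·mm = 15.07 J

15.1 J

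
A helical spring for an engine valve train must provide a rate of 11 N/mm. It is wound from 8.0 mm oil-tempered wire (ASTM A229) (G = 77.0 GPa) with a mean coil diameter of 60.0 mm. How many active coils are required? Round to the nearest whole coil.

N_a = Gd⁴/(8D³k) = (77.0×10³ × 8.0⁴)/(8 × 60.0³ × 11)
    = 3.15392e+08 / 1.9008e+07 = 16.59 → 17 coils

17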